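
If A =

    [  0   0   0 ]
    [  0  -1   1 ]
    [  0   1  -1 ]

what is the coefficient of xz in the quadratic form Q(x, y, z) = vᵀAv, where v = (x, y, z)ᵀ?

0

The coefficient of xz is A[1,3] + A[3,1] = 2·0 = 0.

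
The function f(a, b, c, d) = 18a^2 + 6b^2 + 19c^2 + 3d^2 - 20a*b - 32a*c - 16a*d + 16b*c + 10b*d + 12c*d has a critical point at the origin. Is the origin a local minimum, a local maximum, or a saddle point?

saddle point

The Hessian at the origin is H = [[36, -20, -32, -16], [-20, 12, 16, 10], [-32, 16, 38, 12], [-16, 10, 12, 6]].
An LDLᵀ factorisation of H has diagonal entries 36, 8/9, 6, -5/2.
So there are 3 positive, 1 negative pivots.
H is indefinite, so the origin is a saddle point.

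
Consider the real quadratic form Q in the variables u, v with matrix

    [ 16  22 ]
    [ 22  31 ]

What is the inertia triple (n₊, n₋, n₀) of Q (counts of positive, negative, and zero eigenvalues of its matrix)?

Symmetric row and column elimination reduces A to a congruent diagonal form with pivots 16, 3/4.
Counting signs: 2 positive.

(2, 0, 0)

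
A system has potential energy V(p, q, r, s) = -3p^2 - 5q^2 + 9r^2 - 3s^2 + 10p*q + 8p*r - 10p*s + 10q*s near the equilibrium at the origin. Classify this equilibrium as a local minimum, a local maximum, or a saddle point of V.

The Hessian at the origin is H = [[-6, 10, 8, -10], [10, -10, 0, 10], [8, 0, 18, 0], [-10, 10, 0, -6]].
Applying the same elementary operations to the rows and columns of H produces a congruent diagonal matrix with entries -6, 20/3, 2, 4.
So there are 3 positive, 1 negative pivots.
H is indefinite, so the origin is a saddle point.

saddle point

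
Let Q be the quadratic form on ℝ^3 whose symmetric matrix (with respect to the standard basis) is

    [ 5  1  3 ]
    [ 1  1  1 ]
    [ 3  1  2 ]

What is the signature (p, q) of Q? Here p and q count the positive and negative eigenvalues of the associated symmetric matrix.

Symmetric row and column elimination reduces A to a congruent diagonal form with pivots 5, 4/5, 0.
Counting signs: 2 positive, 1 zero.

(2, 0)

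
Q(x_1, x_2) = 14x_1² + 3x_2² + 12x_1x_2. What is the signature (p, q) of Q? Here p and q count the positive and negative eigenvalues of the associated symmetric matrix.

The symmetric matrix is A = [[14, 6], [6, 3]].
Congruent diagonalization of A (simultaneous row and column reduction) yields pivots 14, 3/7.
Counting signs: 2 positive.

(2, 0)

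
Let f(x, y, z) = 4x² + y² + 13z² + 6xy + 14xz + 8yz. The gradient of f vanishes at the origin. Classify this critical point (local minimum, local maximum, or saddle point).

The Hessian at the origin is H = [[8, 6, 14], [6, 2, 8], [14, 8, 26]].
Symmetric row and column elimination reduces H to a congruent diagonal form with pivots 8, -5/2, 4.
That gives 2 positive, 1 negative pivots.
H is indefinite, so the origin is a saddle point.

saddle point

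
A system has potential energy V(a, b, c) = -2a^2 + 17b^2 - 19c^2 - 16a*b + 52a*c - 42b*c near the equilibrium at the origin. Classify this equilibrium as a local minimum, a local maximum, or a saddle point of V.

The Hessian at the origin is H = [[-4, -16, 52], [-16, 34, -42], [52, -42, -38]].
Row-reducing H symmetrically gives the diagonal entries -4, 98, 12/49.
That gives 2 positive, 1 negative pivots.
H is indefinite, so the origin is a saddle point.

saddle point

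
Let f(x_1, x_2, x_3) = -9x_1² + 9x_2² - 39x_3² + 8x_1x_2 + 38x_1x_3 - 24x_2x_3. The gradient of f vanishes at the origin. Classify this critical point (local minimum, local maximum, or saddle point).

saddle point

The Hessian at the origin is H = [[-18, 8, 38], [8, 18, -24], [38, -24, -78]].
Congruent diagonalization of H (simultaneous row and column reduction) yields pivots -18, 194/9, -12/97.
Counting signs: 1 positive, 2 negative.
H is indefinite, so the origin is a saddle point.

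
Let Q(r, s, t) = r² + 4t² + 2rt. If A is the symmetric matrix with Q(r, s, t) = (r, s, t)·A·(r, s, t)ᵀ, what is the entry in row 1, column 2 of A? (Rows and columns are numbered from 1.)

The coefficient of r·s in Q is 0. For a symmetric A this equals A[1,2] + A[2,1] = 2·A[1,2].
So A[1,2] = 0/2 = 0.

0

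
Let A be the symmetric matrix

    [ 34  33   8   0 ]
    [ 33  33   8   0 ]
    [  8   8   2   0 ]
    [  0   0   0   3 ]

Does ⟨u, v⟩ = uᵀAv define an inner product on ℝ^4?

Applying the same elementary operations to the rows and columns of A produces a congruent diagonal matrix with entries 34, 33/34, 2/33, 3.
So there are 4 positive pivots.
Hence Q is positive definite.
⟨·,·⟩ is an inner product exactly when A is positive definite.

yes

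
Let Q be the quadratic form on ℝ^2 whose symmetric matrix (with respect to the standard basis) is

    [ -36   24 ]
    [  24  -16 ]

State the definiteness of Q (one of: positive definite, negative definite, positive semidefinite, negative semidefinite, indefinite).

negative semidefinite

Row-reducing A symmetrically gives the diagonal entries -36, 0.
That gives 1 negative, 1 zero pivots.
Hence Q is negative semidefinite.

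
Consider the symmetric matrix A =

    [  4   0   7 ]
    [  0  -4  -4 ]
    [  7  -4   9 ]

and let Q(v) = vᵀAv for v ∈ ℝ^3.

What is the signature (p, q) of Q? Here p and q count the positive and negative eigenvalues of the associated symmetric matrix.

Applying the same elementary operations to the rows and columns of A produces a congruent diagonal matrix with entries 4, -4, 3/4.
So there are 2 positive, 1 negative pivots.

(2, 1)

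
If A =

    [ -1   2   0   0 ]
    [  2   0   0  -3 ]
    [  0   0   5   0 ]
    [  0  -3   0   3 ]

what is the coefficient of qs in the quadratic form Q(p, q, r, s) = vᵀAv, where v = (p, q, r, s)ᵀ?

-6

The coefficient of qs is A[2,4] + A[4,2] = 2·(-3) = -6.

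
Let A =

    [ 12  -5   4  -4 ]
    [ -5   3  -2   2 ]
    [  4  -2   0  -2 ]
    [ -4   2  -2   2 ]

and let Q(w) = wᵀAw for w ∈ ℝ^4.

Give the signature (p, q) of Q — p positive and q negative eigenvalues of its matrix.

Row-reducing A symmetrically gives the diagonal entries 12, 11/12, -16/11, 3/4.
That gives 3 positive, 1 negative pivots.

(3, 1)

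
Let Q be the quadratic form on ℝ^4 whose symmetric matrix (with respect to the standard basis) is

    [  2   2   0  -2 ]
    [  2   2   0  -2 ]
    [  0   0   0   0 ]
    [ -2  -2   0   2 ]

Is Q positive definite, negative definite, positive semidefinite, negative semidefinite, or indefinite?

Applying the same elementary operations to the rows and columns of A produces a congruent diagonal matrix with entries 2, 0, 0, 0.
That gives 1 positive, 3 zero pivots.
Hence Q is positive semidefinite.

positive semidefinite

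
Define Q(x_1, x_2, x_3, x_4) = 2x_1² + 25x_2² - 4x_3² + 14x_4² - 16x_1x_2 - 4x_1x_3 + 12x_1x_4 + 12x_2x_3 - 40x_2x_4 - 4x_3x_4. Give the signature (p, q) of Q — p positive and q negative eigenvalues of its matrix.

The symmetric matrix is A = [[2, -8, -2, 6], [-8, 25, 6, -20], [-2, 6, -4, -2], [6, -20, -2, 14]].
An LDLᵀ factorisation of A has diagonal entries 2, -7, -38/7, -4/19.
That gives 1 positive, 3 negative pivots.

(1, 3)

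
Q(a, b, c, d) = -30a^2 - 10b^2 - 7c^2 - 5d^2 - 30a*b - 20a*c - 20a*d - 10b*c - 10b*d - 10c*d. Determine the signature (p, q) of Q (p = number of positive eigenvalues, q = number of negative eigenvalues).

Write A = [[-30, -15, -10, -10], [-15, -10, -5, -5], [-10, -5, -7, -5], [-10, -5, -5, -5]].
Congruent diagonalization of A (simultaneous row and column reduction) yields pivots -30, -5/2, -11/3, -10/11.
Counting signs: 4 negative.

(0, 4)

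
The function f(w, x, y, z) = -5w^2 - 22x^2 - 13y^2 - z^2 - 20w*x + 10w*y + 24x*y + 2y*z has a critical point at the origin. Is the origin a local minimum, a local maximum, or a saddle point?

local maximum

The Hessian at the origin is H = [[-10, -20, 10, 0], [-20, -44, 24, 0], [10, 24, -26, 2], [0, 0, 2, -2]].
Symmetric row and column elimination reduces H to a congruent diagonal form with pivots -10, -4, -12, -5/3.
That gives 4 negative pivots.
H is negative definite, so the origin is a strict local maximum.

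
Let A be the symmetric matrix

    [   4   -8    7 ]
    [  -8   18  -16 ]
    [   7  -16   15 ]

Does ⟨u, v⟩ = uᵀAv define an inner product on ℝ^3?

Leading principal minors: Δ_1 = 4, Δ_2 = 8, Δ_3 = 6.
All leading principal minors are positive, so by Sylvester's criterion Q is positive definite.
⟨·,·⟩ is an inner product exactly when A is positive definite.

yes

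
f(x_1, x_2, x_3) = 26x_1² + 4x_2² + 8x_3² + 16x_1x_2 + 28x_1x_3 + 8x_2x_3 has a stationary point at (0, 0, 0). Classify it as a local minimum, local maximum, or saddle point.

local minimum

The Hessian at the origin is H = [[52, 16, 28], [16, 8, 8], [28, 8, 16]].
An LDLᵀ factorisation of H has diagonal entries 52, 40/13, 4/5.
Counting signs: 3 positive.
H is positive definite, so the origin is a strict local minimum.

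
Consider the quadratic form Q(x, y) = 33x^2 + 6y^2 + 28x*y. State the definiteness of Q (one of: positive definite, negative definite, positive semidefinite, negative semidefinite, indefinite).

positive definite

The symmetric matrix of Q is A = [[33, 14], [14, 6]].
Leading principal minors: Δ_1 = 33, Δ_2 = 2.
All leading principal minors are positive, so by Sylvester's criterion Q is positive definite.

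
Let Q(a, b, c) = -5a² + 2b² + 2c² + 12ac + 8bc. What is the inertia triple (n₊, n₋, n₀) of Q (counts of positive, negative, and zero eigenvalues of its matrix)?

(2, 1, 0)

The symmetric matrix is A = [[-5, 0, 6], [0, 2, 4], [6, 4, 2]].
An LDLᵀ factorisation of A has diagonal entries -5, 2, 6/5.
So there are 2 positive, 1 negative pivots.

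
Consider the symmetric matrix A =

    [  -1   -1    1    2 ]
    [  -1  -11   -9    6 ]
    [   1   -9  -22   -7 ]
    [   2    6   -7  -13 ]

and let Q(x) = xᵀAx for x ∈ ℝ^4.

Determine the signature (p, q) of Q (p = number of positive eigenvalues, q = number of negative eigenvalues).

(0, 4)

An LDLᵀ factorisation of A has diagonal entries -1, -10, -11, -2/55.
Counting signs: 4 negative.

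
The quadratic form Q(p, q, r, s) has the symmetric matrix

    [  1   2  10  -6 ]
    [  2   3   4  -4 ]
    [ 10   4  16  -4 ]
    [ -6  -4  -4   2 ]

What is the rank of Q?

4

Applying the same elementary operations to the rows and columns of A produces a congruent diagonal matrix with entries 1, -1, 172, -6/43.
So there are 2 positive, 2 negative pivots.
The rank is the number of nonzero pivots: 4.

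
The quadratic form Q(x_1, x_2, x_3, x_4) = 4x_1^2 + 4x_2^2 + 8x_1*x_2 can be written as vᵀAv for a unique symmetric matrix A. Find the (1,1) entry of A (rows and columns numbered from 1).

4

The coefficient of x_1^2 in Q is 4, and that is exactly A[1,1].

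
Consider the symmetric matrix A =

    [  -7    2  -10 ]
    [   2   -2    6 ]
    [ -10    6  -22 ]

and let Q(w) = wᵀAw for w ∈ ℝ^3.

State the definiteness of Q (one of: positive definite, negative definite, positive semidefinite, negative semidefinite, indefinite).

negative definite

Leading principal minors: Δ_1 = -7, Δ_2 = 10, Δ_3 = -8.
The signs alternate starting with Δ_1 < 0, so by Sylvester's criterion Q is negative definite.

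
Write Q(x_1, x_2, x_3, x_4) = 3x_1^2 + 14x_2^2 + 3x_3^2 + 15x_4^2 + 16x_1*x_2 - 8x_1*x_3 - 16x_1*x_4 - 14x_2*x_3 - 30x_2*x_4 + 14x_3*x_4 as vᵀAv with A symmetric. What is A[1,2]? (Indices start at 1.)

The coefficient of x_1·x_2 in Q is 16. For a symmetric A this equals A[1,2] + A[2,1] = 2·A[1,2].
So A[1,2] = 16/2 = 8.

8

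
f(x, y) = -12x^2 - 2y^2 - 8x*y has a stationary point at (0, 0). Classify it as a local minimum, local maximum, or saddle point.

The Hessian at the origin is H = [[-24, -8], [-8, -4]].
det H = -24·-4 − (-8)² = 32 > 0 and H[1,1] = -24 < 0, so H is negative definite.
Therefore the origin is a local maximum.

local maximum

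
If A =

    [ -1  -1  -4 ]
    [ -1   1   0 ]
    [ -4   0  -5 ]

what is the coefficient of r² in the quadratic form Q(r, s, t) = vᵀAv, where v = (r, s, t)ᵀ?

-1

The coefficient of r² is the diagonal entry A[1,1] = -1.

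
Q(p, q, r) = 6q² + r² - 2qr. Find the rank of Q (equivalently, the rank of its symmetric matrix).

The associated matrix is A = [[0, 0, 0], [0, 6, -1], [0, -1, 1]].
Row-reducing A symmetrically gives the diagonal entries 0, 6, 5/6.
So there are 2 positive, 1 zero pivots.
The rank is the number of nonzero pivots: 2.

2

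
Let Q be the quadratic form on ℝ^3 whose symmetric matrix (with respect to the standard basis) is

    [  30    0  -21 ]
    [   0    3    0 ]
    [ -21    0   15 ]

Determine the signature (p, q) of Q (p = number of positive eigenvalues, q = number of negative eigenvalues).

(3, 0)

Symmetric row and column elimination reduces A to a congruent diagonal form with pivots 30, 3, 3/10.
So there are 3 positive pivots.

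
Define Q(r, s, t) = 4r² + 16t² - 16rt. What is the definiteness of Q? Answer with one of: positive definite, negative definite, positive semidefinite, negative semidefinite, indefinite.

positive semidefinite

Write A = [[4, 0, -8], [0, 0, 0], [-8, 0, 16]].
Applying the same elementary operations to the rows and columns of A produces a congruent diagonal matrix with entries 4, 0, 0.
That gives 1 positive, 2 zero pivots.
Hence Q is positive semidefinite.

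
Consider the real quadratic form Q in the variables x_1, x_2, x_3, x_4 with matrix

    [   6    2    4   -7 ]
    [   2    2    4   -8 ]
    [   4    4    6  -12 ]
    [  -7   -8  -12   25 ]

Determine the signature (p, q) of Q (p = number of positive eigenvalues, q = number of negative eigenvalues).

Applying the same elementary operations to the rows and columns of A produces a congruent diagonal matrix with entries 6, 4/3, -2, 3/4.
That gives 3 positive, 1 negative pivots.

(3, 1)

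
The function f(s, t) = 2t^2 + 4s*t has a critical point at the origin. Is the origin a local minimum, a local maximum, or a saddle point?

The Hessian at the origin is H = [[0, 4], [4, 4]].
det H = 0·4 − (4)² = -16 < 0, so H is indefinite.
Therefore the origin is a saddle point.

saddle point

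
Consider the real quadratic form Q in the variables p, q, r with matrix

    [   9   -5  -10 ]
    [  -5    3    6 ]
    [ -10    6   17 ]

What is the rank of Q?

Congruent diagonalization of A (simultaneous row and column reduction) yields pivots 9, 2/9, 5.
That gives 3 positive pivots.
The rank is the number of nonzero pivots: 3.

3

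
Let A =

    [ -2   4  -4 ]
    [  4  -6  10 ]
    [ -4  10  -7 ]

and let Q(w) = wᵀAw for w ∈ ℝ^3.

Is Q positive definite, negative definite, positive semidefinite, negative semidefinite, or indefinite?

indefinite

An LDLᵀ factorisation of A has diagonal entries -2, 2, -1.
So there are 1 positive, 2 negative pivots.
Hence Q is indefinite.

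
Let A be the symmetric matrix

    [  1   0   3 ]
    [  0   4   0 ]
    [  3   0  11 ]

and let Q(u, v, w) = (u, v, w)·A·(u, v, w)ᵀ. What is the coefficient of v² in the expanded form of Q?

The coefficient of v² is the diagonal entry A[2,2] = 4.

4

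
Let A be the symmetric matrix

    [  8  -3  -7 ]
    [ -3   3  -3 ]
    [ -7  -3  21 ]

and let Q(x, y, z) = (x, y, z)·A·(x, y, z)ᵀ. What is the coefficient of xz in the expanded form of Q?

The coefficient of xz is A[1,3] + A[3,1] = 2·(-7) = -14.

-14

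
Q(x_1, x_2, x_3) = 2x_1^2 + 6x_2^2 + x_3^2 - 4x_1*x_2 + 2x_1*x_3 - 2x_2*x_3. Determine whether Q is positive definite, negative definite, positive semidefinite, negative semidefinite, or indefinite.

positive definite

The symmetric matrix is A = [[2, -2, 1], [-2, 6, -1], [1, -1, 1]].
Congruent diagonalization of A (simultaneous row and column reduction) yields pivots 2, 4, 1/2.
Counting signs: 3 positive.
Hence Q is positive definite.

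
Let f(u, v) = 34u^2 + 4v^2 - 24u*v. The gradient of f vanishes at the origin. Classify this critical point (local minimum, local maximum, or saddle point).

The Hessian at the origin is H = [[68, -24], [-24, 8]].
det H = 68·8 − (-24)² = -32 < 0, so H is indefinite.
Therefore the origin is a saddle point.

saddle point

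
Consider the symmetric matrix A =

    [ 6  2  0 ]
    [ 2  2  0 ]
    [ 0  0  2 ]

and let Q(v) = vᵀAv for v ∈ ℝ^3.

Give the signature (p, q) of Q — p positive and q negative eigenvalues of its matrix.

(3, 0)

Symmetric row and column elimination reduces A to a congruent diagonal form with pivots 6, 4/3, 2.
So there are 3 positive pivots.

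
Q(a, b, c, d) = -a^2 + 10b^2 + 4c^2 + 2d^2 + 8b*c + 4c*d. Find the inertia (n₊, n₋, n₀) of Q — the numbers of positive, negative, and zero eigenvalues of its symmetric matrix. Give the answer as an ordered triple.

The symmetric matrix is A = [[-1, 0, 0, 0], [0, 10, 4, 0], [0, 4, 4, 2], [0, 0, 2, 2]].
Row-reducing A symmetrically gives the diagonal entries -1, 10, 12/5, 1/3.
That gives 3 positive, 1 negative pivots.

(3, 1, 0)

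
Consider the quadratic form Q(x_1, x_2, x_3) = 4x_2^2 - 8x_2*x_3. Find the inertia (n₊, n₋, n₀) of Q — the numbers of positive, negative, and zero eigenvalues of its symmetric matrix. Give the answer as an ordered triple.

(1, 1, 1)

The symmetric matrix is A = [[0, 0, 0], [0, 4, -4], [0, -4, 0]].
Symmetric row and column elimination reduces A to a congruent diagonal form with pivots 0, 4, -4.
Counting signs: 1 positive, 1 negative, 1 zero.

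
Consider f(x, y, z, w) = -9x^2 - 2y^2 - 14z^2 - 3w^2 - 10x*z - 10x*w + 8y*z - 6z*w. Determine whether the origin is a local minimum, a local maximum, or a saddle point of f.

local maximum

The Hessian at the origin is H = [[-18, 0, -10, -10], [0, -4, 8, 0], [-10, 8, -28, -6], [-10, 0, -6, -6]].
An LDLᵀ factorisation of H has diagonal entries -18, -4, -58/9, -12/29.
That gives 4 negative pivots.
H is negative definite, so the origin is a strict local maximum.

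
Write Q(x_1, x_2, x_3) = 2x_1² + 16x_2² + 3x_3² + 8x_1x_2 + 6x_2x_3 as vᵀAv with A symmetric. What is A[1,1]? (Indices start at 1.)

The coefficient of x_1² in Q is 2, and that is exactly A[1,1].

2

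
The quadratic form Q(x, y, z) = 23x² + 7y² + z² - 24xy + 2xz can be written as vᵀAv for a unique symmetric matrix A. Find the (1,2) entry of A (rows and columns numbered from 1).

-12

The coefficient of x·y in Q is -24. For a symmetric A this equals A[1,2] + A[2,1] = 2·A[1,2].
So A[1,2] = -24/2 = -12.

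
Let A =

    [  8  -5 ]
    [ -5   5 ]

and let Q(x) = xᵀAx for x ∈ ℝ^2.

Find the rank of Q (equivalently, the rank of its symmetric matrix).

2

An LDLᵀ factorisation of A has diagonal entries 8, 15/8.
So there are 2 positive pivots.
The rank is the number of nonzero pivots: 2.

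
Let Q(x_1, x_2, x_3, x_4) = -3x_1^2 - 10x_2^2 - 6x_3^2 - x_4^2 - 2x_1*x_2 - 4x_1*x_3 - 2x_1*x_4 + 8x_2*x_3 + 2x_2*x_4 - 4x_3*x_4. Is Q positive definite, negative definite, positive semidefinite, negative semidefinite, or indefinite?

The symmetric matrix of Q is A = [[-3, -1, -2, -1], [-1, -10, 4, 1], [-2, 4, -6, -2], [-1, 1, -2, -1]].
Leading principal minors: Δ_1 = -3, Δ_2 = 29, Δ_3 = -70, Δ_4 = 20.
The signs alternate starting with Δ_1 < 0, so by Sylvester's criterion Q is negative definite.

negative definite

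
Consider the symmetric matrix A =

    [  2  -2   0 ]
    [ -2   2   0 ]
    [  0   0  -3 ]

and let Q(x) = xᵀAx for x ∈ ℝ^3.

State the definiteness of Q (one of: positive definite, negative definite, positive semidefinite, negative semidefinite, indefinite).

indefinite

Congruent diagonalization of A (simultaneous row and column reduction) yields pivots 2, 0, -3.
Counting signs: 1 positive, 1 negative, 1 zero.
Hence Q is indefinite.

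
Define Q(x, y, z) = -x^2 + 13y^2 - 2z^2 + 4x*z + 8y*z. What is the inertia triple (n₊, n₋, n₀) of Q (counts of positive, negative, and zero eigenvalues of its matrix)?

(2, 1, 0)

The associated matrix is A = [[-1, 0, 2], [0, 13, 4], [2, 4, -2]].
Congruent diagonalization of A (simultaneous row and column reduction) yields pivots -1, 13, 10/13.
So there are 2 positive, 1 negative pivots.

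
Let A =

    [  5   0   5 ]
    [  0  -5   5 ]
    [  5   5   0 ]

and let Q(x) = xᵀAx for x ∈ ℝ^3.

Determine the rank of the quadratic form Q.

2

Symmetric row and column elimination reduces A to a congruent diagonal form with pivots 5, -5, 0.
That gives 1 positive, 1 negative, 1 zero pivots.
The rank is the number of nonzero pivots: 2.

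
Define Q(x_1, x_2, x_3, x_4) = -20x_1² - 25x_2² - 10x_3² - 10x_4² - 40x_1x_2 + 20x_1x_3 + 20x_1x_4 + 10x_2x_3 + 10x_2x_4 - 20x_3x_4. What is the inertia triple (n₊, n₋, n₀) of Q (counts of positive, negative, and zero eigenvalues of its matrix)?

(0, 2, 2)

The associated matrix is A = [[-20, -20, 10, 10], [-20, -25, 5, 5], [10, 5, -10, -10], [10, 5, -10, -10]].
Row-reducing A symmetrically gives the diagonal entries -20, -5, 0, 0.
So there are 2 negative, 2 zero pivots.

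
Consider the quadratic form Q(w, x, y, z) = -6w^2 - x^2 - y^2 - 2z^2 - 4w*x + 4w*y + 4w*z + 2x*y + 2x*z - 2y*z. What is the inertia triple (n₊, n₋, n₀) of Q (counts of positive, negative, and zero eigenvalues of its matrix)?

The associated matrix is A = [[-6, -2, 2, 2], [-2, -1, 1, 1], [2, 1, -1, -1], [2, 1, -1, -2]].
Symmetric row and column elimination reduces A to a congruent diagonal form with pivots -6, -1/3, 0, -1.
That gives 3 negative, 1 zero pivots.

(0, 3, 1)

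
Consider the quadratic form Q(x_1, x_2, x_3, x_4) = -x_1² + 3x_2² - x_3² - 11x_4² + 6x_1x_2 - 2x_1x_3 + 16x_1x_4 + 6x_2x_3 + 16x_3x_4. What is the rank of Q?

The symmetric matrix is A = [[-1, 3, -1, 8], [3, 3, 3, 0], [-1, 3, -1, 8], [8, 0, 8, -11]].
Applying the same elementary operations to the rows and columns of A produces a congruent diagonal matrix with entries -1, 12, 0, 5.
Counting signs: 2 positive, 1 negative, 1 zero.
The rank is the number of nonzero pivots: 3.

3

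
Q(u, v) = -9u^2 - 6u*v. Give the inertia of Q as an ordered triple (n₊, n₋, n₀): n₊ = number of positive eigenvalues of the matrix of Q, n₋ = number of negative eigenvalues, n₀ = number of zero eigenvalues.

Write A = [[-9, -3], [-3, 0]].
An LDLᵀ factorisation of A has diagonal entries -9, 1.
Counting signs: 1 positive, 1 negative.

(1, 1, 0)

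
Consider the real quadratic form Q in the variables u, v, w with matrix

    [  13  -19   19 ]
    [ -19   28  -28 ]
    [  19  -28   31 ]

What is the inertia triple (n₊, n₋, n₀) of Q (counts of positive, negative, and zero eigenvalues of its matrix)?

Row-reducing A symmetrically gives the diagonal entries 13, 3/13, 3.
Counting signs: 3 positive.

(3, 0, 0)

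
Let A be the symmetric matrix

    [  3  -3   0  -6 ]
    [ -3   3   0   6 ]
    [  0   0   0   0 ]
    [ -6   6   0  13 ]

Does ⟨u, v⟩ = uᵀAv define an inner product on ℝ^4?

no

Row-reducing A symmetrically gives the diagonal entries 3, 0, 0, 1.
So there are 2 positive, 2 zero pivots.
Hence Q is positive semidefinite.
⟨·,·⟩ is an inner product exactly when A is positive definite.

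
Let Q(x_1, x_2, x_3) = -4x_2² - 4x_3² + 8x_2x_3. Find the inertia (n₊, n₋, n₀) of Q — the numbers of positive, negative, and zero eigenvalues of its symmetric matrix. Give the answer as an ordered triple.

(0, 1, 2)

The symmetric matrix is A = [[0, 0, 0], [0, -4, 4], [0, 4, -4]].
Row-reducing A symmetrically gives the diagonal entries 0, -4, 0.
That gives 1 negative, 2 zero pivots.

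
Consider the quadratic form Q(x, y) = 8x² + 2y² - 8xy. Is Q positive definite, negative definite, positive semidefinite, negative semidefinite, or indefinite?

positive semidefinite

The symmetric matrix of Q is [[8, -4], [-4, 2]].
For the 2×2 matrix [[8, -4], [-4, 2]]: det = 8·2 − (-4)² = 0, trace = 10.
det = 0 so one eigenvalue is zero; the form is semidefinite with the sign of the trace.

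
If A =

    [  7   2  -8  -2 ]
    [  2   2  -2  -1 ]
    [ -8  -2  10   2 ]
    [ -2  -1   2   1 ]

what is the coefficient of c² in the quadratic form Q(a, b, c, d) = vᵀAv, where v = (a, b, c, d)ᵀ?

10

The coefficient of c² is the diagonal entry A[3,3] = 10.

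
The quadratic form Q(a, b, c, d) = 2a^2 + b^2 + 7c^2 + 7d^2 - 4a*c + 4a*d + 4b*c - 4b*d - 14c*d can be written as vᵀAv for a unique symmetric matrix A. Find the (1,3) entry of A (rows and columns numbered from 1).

-2

The coefficient of a·c in Q is -4. For a symmetric A this equals A[1,3] + A[3,1] = 2·A[1,3].
So A[1,3] = -4/2 = -2.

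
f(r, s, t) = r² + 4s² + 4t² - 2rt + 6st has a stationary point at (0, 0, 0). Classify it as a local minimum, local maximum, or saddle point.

The Hessian at the origin is H = [[2, 0, -2], [0, 8, 6], [-2, 6, 8]].
Symmetric row and column elimination reduces H to a congruent diagonal form with pivots 2, 8, 3/2.
That gives 3 positive pivots.
H is positive definite, so the origin is a strict local minimum.

local minimum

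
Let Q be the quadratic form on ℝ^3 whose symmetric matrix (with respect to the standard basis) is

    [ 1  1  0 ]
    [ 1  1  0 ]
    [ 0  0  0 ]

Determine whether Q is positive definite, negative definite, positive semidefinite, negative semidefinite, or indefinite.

Row-reducing A symmetrically gives the diagonal entries 1, 0, 0.
That gives 1 positive, 2 zero pivots.
Hence Q is positive semidefinite.

positive semidefinite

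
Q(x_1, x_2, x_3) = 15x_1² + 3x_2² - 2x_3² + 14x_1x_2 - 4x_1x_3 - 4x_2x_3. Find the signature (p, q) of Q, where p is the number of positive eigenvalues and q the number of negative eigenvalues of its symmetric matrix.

Write A = [[15, 7, -2], [7, 3, -2], [-2, -2, -2]].
Row-reducing A symmetrically gives the diagonal entries 15, -4/15, 2.
That gives 2 positive, 1 negative pivots.

(2, 1)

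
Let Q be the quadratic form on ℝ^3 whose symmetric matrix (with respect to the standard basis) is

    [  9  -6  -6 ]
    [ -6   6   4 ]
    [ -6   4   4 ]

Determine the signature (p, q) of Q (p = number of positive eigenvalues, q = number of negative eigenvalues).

Symmetric row and column elimination reduces A to a congruent diagonal form with pivots 9, 2, 0.
So there are 2 positive, 1 zero pivots.

(2, 0)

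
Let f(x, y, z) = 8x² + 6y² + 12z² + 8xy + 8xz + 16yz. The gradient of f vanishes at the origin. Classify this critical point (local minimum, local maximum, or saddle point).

The Hessian at the origin is H = [[16, 8, 8], [8, 12, 16], [8, 16, 24]].
An LDLᵀ factorisation of H has diagonal entries 16, 8, 2.
So there are 3 positive pivots.
H is positive definite, so the origin is a strict local minimum.

local minimum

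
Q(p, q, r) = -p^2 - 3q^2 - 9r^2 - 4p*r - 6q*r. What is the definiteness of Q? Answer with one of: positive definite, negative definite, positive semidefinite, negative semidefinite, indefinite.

negative definite

The associated matrix is A = [[-1, 0, -2], [0, -3, -3], [-2, -3, -9]].
Congruent diagonalization of A (simultaneous row and column reduction) yields pivots -1, -3, -2.
That gives 3 negative pivots.
Hence Q is negative definite.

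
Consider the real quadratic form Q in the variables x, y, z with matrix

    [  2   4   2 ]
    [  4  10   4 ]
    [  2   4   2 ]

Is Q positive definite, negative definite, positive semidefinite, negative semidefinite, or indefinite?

positive semidefinite

Row-reducing A symmetrically gives the diagonal entries 2, 2, 0.
Counting signs: 2 positive, 1 zero.
Hence Q is positive semidefinite.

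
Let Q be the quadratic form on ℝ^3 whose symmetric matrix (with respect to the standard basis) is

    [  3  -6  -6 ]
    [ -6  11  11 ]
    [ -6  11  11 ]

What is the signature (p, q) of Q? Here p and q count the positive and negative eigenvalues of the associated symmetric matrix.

(1, 1)

Congruent diagonalization of A (simultaneous row and column reduction) yields pivots 3, -1, 0.
That gives 1 positive, 1 negative, 1 zero pivots.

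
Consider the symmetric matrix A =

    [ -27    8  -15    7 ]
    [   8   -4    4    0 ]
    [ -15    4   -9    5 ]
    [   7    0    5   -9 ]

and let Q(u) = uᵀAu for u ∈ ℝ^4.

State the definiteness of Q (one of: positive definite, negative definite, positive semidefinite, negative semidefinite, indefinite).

Leading principal minors: Δ_1 = -27, Δ_2 = 44, Δ_3 = -24, Δ_4 = 96.
The signs alternate starting with Δ_1 < 0, so by Sylvester's criterion Q is negative definite.

negative definite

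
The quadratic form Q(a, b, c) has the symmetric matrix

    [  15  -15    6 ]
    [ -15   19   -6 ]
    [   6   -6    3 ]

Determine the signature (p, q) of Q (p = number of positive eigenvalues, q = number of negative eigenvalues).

(3, 0)

Applying the same elementary operations to the rows and columns of A produces a congruent diagonal matrix with entries 15, 4, 3/5.
Counting signs: 3 positive.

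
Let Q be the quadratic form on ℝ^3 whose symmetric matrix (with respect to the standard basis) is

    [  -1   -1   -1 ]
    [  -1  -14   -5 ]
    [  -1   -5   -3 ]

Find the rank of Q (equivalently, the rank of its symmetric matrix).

An LDLᵀ factorisation of A has diagonal entries -1, -13, -10/13.
That gives 3 negative pivots.
The rank is the number of nonzero pivots: 3.

3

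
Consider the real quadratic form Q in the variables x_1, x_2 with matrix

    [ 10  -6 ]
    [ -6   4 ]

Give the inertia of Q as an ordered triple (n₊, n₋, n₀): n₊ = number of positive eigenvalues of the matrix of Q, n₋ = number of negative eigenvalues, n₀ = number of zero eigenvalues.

Congruent diagonalization of A (simultaneous row and column reduction) yields pivots 10, 2/5.
Counting signs: 2 positive.

(2, 0, 0)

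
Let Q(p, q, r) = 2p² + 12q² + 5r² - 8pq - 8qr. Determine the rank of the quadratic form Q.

3

The associated matrix is A = [[2, -4, 0], [-4, 12, -4], [0, -4, 5]].
Applying the same elementary operations to the rows and columns of A produces a congruent diagonal matrix with entries 2, 4, 1.
That gives 3 positive pivots.
The rank is the number of nonzero pivots: 3.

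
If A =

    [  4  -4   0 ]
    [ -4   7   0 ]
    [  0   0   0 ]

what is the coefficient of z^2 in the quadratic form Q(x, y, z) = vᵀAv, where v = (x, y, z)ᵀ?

0

The coefficient of z^2 is the diagonal entry A[3,3] = 0.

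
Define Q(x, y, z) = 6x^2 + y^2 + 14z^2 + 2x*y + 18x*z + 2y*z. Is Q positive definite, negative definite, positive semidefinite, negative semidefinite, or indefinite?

positive definite

Write A = [[6, 1, 9], [1, 1, 1], [9, 1, 14]].
Symmetric row and column elimination reduces A to a congruent diagonal form with pivots 6, 5/6, 1/5.
So there are 3 positive pivots.
Hence Q is positive definite.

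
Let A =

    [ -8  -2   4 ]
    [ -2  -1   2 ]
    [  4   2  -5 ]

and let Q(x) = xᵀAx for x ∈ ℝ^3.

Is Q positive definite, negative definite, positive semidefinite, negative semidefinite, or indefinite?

negative definite

Row-reducing A symmetrically gives the diagonal entries -8, -1/2, -1.
Counting signs: 3 negative.
Hence Q is negative definite.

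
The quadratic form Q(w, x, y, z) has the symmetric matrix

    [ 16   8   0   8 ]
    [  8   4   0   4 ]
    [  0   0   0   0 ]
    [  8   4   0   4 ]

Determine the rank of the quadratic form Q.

1

Symmetric row and column elimination reduces A to a congruent diagonal form with pivots 16, 0, 0, 0.
That gives 1 positive, 3 zero pivots.
The rank is the number of nonzero pivots: 1.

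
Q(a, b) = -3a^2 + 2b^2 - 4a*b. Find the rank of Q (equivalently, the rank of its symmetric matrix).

2

The associated matrix is A = [[-3, -2], [-2, 2]].
Applying the same elementary operations to the rows and columns of A produces a congruent diagonal matrix with entries -3, 10/3.
So there are 1 positive, 1 negative pivots.
The rank is the number of nonzero pivots: 2.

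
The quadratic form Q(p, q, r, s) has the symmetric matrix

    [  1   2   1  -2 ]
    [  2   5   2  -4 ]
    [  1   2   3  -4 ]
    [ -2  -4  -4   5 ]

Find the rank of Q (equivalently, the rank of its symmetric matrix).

Applying the same elementary operations to the rows and columns of A produces a congruent diagonal matrix with entries 1, 1, 2, -1.
So there are 3 positive, 1 negative pivots.
The rank is the number of nonzero pivots: 4.

4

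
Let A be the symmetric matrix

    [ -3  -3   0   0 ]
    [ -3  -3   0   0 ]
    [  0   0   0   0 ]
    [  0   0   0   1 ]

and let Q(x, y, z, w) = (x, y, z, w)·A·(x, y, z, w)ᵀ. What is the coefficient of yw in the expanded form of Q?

The coefficient of yw is A[2,4] + A[4,2] = 2·0 = 0.

0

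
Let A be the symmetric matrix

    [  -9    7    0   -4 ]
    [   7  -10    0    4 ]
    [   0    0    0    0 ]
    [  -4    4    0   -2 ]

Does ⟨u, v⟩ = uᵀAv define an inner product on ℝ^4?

no

Applying the same elementary operations to the rows and columns of A produces a congruent diagonal matrix with entries -9, -41/9, 0, -2/41.
That gives 3 negative, 1 zero pivots.
Hence Q is negative semidefinite.
⟨·,·⟩ is an inner product exactly when A is positive definite.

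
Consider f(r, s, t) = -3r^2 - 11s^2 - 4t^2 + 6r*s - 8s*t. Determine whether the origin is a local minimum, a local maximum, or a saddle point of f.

The Hessian at the origin is H = [[-6, 6, 0], [6, -22, -8], [0, -8, -8]].
Row-reducing H symmetrically gives the diagonal entries -6, -16, -4.
So there are 3 negative pivots.
H is negative definite, so the origin is a strict local maximum.

local maximum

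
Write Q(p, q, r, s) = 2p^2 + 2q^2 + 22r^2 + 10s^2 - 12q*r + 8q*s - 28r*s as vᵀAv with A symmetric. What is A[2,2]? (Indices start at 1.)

2

The coefficient of q^2 in Q is 2, and that is exactly A[2,2].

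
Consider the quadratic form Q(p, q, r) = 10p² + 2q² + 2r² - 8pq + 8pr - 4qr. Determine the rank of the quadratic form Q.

2

The symmetric matrix is A = [[10, -4, 4], [-4, 2, -2], [4, -2, 2]].
Row-reducing A symmetrically gives the diagonal entries 10, 2/5, 0.
Counting signs: 2 positive, 1 zero.
The rank is the number of nonzero pivots: 2.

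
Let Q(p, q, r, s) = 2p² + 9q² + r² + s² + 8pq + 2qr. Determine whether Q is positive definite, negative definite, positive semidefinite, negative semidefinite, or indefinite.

The symmetric matrix is A = [[2, 4, 0, 0], [4, 9, 1, 0], [0, 1, 1, 0], [0, 0, 0, 1]].
Row-reducing A symmetrically gives the diagonal entries 2, 1, 0, 1.
Counting signs: 3 positive, 1 zero.
Hence Q is positive semidefinite.

positive semidefinite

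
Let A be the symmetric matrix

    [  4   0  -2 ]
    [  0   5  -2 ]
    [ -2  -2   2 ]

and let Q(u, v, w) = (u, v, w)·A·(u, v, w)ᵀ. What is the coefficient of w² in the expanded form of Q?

The coefficient of w² is the diagonal entry A[3,3] = 2.

2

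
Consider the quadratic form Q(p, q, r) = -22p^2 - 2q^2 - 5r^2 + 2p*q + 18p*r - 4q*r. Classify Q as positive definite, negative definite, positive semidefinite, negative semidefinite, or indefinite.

negative definite

The symmetric matrix is A = [[-22, 1, 9], [1, -2, -2], [9, -2, -5]].
Symmetric row and column elimination reduces A to a congruent diagonal form with pivots -22, -43/22, -1/43.
That gives 3 negative pivots.
Hence Q is negative definite.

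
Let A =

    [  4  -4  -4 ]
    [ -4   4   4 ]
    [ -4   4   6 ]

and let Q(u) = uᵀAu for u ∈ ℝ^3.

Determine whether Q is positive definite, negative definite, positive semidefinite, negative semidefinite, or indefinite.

positive semidefinite

Congruent diagonalization of A (simultaneous row and column reduction) yields pivots 4, 0, 2.
That gives 2 positive, 1 zero pivots.
Hence Q is positive semidefinite.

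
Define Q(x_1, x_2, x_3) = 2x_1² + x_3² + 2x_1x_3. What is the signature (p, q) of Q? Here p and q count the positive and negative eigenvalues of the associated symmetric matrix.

(2, 0)

Write A = [[2, 0, 1], [0, 0, 0], [1, 0, 1]].
Applying the same elementary operations to the rows and columns of A produces a congruent diagonal matrix with entries 2, 0, 1/2.
That gives 2 positive, 1 zero pivots.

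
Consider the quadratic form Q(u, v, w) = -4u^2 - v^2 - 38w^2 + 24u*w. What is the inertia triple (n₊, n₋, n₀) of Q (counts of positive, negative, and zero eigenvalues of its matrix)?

(0, 3, 0)

The associated matrix is A = [[-4, 0, 12], [0, -1, 0], [12, 0, -38]].
Applying the same elementary operations to the rows and columns of A produces a congruent diagonal matrix with entries -4, -1, -2.
So there are 3 negative pivots.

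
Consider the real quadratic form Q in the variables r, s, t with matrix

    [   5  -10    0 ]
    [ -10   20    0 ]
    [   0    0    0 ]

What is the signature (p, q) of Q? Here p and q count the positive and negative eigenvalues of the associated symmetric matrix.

Symmetric row and column elimination reduces A to a congruent diagonal form with pivots 5, 0, 0.
That gives 1 positive, 2 zero pivots.

(1, 0)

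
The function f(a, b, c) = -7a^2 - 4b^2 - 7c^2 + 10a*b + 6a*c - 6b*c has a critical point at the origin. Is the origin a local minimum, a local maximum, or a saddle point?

local maximum

The Hessian at the origin is H = [[-14, 10, 6], [10, -8, -6], [6, -6, -14]].
Applying the same elementary operations to the rows and columns of H produces a congruent diagonal matrix with entries -14, -6/7, -8.
Counting signs: 3 negative.
H is negative definite, so the origin is a strict local maximum.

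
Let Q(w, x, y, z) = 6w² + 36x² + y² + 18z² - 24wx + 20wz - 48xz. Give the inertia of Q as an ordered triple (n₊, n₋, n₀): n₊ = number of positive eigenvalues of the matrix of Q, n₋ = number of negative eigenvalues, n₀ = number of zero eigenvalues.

The associated matrix is A = [[6, -12, 0, 10], [-12, 36, 0, -24], [0, 0, 1, 0], [10, -24, 0, 18]].
Applying the same elementary operations to the rows and columns of A produces a congruent diagonal matrix with entries 6, 12, 1, 0.
Counting signs: 3 positive, 1 zero.

(3, 0, 1)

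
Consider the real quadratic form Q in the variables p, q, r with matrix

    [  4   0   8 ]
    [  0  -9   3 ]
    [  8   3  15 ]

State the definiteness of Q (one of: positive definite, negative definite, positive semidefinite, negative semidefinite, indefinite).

Row-reducing A symmetrically gives the diagonal entries 4, -9, 0.
So there are 1 positive, 1 negative, 1 zero pivots.
Hence Q is indefinite.

indefinite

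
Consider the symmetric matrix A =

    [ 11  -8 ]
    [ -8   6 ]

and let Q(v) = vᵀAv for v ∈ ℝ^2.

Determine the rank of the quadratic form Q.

Applying the same elementary operations to the rows and columns of A produces a congruent diagonal matrix with entries 11, 2/11.
That gives 2 positive pivots.
The rank is the number of nonzero pivots: 2.

2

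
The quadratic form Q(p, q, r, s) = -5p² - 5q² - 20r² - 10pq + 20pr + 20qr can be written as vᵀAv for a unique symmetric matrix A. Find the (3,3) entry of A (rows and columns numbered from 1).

The coefficient of r² in Q is -20, and that is exactly A[3,3].

-20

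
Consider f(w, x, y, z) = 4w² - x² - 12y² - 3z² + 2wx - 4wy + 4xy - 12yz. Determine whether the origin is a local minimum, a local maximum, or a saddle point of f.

saddle point

The Hessian at the origin is H = [[8, 2, -4, 0], [2, -2, 4, 0], [-4, 4, -24, -12], [0, 0, -12, -6]].
An LDLᵀ factorisation of H has diagonal entries 8, -5/2, -16, 3.
So there are 2 positive, 2 negative pivots.
H is indefinite, so the origin is a saddle point.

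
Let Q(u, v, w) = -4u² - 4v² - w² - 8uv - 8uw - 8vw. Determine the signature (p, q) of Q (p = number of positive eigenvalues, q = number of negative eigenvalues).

Write A = [[-4, -4, -4], [-4, -4, -4], [-4, -4, -1]].
Symmetric row and column elimination reduces A to a congruent diagonal form with pivots -4, 0, 3.
Counting signs: 1 positive, 1 negative, 1 zero.

(1, 1)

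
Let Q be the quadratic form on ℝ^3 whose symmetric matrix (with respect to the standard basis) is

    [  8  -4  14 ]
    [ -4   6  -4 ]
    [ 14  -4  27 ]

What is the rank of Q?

Row-reducing A symmetrically gives the diagonal entries 8, 4, 1/4.
That gives 3 positive pivots.
The rank is the number of nonzero pivots: 3.

3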